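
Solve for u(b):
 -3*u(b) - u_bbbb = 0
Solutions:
 u(b) = (C1*sin(sqrt(2)*3^(1/4)*b/2) + C2*cos(sqrt(2)*3^(1/4)*b/2))*exp(-sqrt(2)*3^(1/4)*b/2) + (C3*sin(sqrt(2)*3^(1/4)*b/2) + C4*cos(sqrt(2)*3^(1/4)*b/2))*exp(sqrt(2)*3^(1/4)*b/2)


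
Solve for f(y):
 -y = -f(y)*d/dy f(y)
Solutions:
 f(y) = -sqrt(C1 + y^2)
 f(y) = sqrt(C1 + y^2)


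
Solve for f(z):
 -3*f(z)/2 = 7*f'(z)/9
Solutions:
 f(z) = C1*exp(-27*z/14)


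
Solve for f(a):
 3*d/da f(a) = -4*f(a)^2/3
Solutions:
 f(a) = 9/(C1 + 4*a)


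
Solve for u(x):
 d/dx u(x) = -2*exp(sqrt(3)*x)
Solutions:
 u(x) = C1 - 2*sqrt(3)*exp(sqrt(3)*x)/3


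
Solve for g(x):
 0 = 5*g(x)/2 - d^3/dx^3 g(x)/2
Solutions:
 g(x) = C3*exp(5^(1/3)*x) + (C1*sin(sqrt(3)*5^(1/3)*x/2) + C2*cos(sqrt(3)*5^(1/3)*x/2))*exp(-5^(1/3)*x/2)


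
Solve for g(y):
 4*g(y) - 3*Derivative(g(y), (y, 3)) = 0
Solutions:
 g(y) = C3*exp(6^(2/3)*y/3) + (C1*sin(2^(2/3)*3^(1/6)*y/2) + C2*cos(2^(2/3)*3^(1/6)*y/2))*exp(-6^(2/3)*y/6)


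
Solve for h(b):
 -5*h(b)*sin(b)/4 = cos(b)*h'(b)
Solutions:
 h(b) = C1*cos(b)^(5/4)


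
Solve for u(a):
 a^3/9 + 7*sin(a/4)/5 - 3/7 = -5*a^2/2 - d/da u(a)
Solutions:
 u(a) = C1 - a^4/36 - 5*a^3/6 + 3*a/7 + 28*cos(a/4)/5


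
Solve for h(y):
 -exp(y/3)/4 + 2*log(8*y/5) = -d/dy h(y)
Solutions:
 h(y) = C1 - 2*y*log(y) + 2*y*(-3*log(2) + 1 + log(5)) + 3*exp(y/3)/4


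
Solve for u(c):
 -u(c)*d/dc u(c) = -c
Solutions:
 u(c) = -sqrt(C1 + c^2)
 u(c) = sqrt(C1 + c^2)


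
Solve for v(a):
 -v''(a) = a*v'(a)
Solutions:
 v(a) = C1 + C2*erf(sqrt(2)*a/2)


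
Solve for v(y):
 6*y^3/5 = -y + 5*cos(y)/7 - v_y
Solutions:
 v(y) = C1 - 3*y^4/10 - y^2/2 + 5*sin(y)/7


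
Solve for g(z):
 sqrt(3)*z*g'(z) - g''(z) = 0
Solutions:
 g(z) = C1 + C2*erfi(sqrt(2)*3^(1/4)*z/2)


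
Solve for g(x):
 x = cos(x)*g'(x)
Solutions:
 g(x) = C1 + Integral(x/cos(x), x)


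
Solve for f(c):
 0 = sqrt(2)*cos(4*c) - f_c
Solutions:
 f(c) = C1 + sqrt(2)*sin(4*c)/4


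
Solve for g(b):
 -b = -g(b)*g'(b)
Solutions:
 g(b) = -sqrt(C1 + b^2)
 g(b) = sqrt(C1 + b^2)


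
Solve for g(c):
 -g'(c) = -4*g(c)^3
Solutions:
 g(c) = -sqrt(2)*sqrt(-1/(C1 + 4*c))/2
 g(c) = sqrt(2)*sqrt(-1/(C1 + 4*c))/2


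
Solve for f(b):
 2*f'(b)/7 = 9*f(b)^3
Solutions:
 f(b) = -sqrt(-1/(C1 + 63*b))
 f(b) = sqrt(-1/(C1 + 63*b))


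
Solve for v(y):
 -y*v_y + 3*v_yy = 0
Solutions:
 v(y) = C1 + C2*erfi(sqrt(6)*y/6)


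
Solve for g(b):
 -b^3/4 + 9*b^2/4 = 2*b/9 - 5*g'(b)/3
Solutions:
 g(b) = C1 + 3*b^4/80 - 9*b^3/20 + b^2/15


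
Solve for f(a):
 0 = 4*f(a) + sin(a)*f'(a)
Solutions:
 f(a) = C1*(cos(a)^2 + 2*cos(a) + 1)/(cos(a)^2 - 2*cos(a) + 1)


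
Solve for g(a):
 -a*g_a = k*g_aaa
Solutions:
 g(a) = C1 + Integral(C2*airyai(a*(-1/k)^(1/3)) + C3*airybi(a*(-1/k)^(1/3)), a)


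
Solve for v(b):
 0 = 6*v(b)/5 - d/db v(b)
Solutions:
 v(b) = C1*exp(6*b/5)


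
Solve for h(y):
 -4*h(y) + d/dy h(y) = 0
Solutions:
 h(y) = C1*exp(4*y)


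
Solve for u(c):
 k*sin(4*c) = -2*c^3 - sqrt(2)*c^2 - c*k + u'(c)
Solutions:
 u(c) = C1 + c^4/2 + sqrt(2)*c^3/3 + c^2*k/2 - k*cos(4*c)/4


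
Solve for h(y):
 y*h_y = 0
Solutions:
 h(y) = C1


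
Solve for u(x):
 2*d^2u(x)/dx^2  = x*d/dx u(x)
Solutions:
 u(x) = C1 + C2*erfi(x/2)


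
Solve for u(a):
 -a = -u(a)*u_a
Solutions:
 u(a) = -sqrt(C1 + a^2)
 u(a) = sqrt(C1 + a^2)


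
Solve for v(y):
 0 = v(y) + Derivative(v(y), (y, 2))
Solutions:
 v(y) = C1*sin(y) + C2*cos(y)


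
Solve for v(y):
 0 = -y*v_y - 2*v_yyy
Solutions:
 v(y) = C1 + Integral(C2*airyai(-2^(2/3)*y/2) + C3*airybi(-2^(2/3)*y/2), y)


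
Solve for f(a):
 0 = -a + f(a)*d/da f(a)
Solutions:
 f(a) = -sqrt(C1 + a^2)
 f(a) = sqrt(C1 + a^2)


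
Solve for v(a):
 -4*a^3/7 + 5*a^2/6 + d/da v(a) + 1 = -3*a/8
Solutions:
 v(a) = C1 + a^4/7 - 5*a^3/18 - 3*a^2/16 - a


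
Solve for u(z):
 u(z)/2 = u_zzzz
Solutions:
 u(z) = C1*exp(-2^(3/4)*z/2) + C2*exp(2^(3/4)*z/2) + C3*sin(2^(3/4)*z/2) + C4*cos(2^(3/4)*z/2)


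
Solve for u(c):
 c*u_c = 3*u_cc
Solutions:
 u(c) = C1 + C2*erfi(sqrt(6)*c/6)


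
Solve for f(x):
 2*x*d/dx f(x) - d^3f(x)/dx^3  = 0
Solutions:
 f(x) = C1 + Integral(C2*airyai(2^(1/3)*x) + C3*airybi(2^(1/3)*x), x)


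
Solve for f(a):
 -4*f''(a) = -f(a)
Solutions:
 f(a) = C1*exp(-a/2) + C2*exp(a/2)


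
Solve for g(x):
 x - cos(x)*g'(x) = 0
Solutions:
 g(x) = C1 + Integral(x/cos(x), x)


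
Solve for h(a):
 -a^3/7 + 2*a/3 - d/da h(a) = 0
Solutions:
 h(a) = C1 - a^4/28 + a^2/3


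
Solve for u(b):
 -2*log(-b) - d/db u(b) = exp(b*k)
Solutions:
 u(b) = C1 - 2*b*log(-b) + 2*b + Piecewise((-exp(b*k)/k, Ne(k, 0)), (-b, True))


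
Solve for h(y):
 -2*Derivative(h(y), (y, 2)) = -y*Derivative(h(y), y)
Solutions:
 h(y) = C1 + C2*erfi(y/2)


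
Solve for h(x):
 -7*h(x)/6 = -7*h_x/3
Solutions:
 h(x) = C1*exp(x/2)


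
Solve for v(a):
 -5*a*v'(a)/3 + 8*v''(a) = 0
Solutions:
 v(a) = C1 + C2*erfi(sqrt(15)*a/12)


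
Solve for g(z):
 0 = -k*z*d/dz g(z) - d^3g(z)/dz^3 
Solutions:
 g(z) = C1 + Integral(C2*airyai(z*(-k)^(1/3)) + C3*airybi(z*(-k)^(1/3)), z)


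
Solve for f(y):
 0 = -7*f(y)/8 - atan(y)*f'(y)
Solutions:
 f(y) = C1*exp(-7*Integral(1/atan(y), y)/8)


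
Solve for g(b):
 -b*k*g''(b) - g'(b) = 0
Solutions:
 g(b) = C1 + b^(((re(k) - 1)*re(k) + im(k)^2)/(re(k)^2 + im(k)^2))*(C2*sin(log(b)*Abs(im(k))/(re(k)^2 + im(k)^2)) + C3*cos(log(b)*im(k)/(re(k)^2 + im(k)^2)))


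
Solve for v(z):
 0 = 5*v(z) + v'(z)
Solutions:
 v(z) = C1*exp(-5*z)


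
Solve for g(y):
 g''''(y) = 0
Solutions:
 g(y) = C1 + C2*y + C3*y^2 + C4*y^3


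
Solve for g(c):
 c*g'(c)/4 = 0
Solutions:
 g(c) = C1


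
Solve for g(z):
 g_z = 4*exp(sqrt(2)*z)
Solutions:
 g(z) = C1 + 2*sqrt(2)*exp(sqrt(2)*z)


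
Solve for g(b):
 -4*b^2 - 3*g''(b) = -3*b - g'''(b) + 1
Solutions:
 g(b) = C1 + C2*b + C3*exp(3*b) - b^4/9 + b^3/54 - 4*b^2/27


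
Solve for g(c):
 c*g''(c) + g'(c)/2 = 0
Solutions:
 g(c) = C1 + C2*sqrt(c)


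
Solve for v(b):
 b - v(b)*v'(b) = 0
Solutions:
 v(b) = -sqrt(C1 + b^2)
 v(b) = sqrt(C1 + b^2)


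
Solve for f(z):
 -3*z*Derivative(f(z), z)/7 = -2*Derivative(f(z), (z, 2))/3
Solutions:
 f(z) = C1 + C2*erfi(3*sqrt(7)*z/14)


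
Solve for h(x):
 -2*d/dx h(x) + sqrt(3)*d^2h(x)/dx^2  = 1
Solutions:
 h(x) = C1 + C2*exp(2*sqrt(3)*x/3) - x/2


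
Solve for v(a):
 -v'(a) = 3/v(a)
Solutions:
 v(a) = -sqrt(C1 - 6*a)
 v(a) = sqrt(C1 - 6*a)


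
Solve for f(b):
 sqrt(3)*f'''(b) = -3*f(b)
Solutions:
 f(b) = C3*exp(-3^(1/6)*b) + (C1*sin(3^(2/3)*b/2) + C2*cos(3^(2/3)*b/2))*exp(3^(1/6)*b/2)


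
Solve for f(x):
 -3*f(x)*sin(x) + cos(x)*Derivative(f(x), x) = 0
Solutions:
 f(x) = C1/cos(x)^3


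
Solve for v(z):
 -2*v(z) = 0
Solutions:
 v(z) = 0


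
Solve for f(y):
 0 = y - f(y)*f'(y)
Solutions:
 f(y) = -sqrt(C1 + y^2)
 f(y) = sqrt(C1 + y^2)


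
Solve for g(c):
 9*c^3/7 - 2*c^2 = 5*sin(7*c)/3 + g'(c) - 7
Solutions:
 g(c) = C1 + 9*c^4/28 - 2*c^3/3 + 7*c + 5*cos(7*c)/21


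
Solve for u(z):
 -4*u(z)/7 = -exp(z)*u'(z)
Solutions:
 u(z) = C1*exp(-4*exp(-z)/7)


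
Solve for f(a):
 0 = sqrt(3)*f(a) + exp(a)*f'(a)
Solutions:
 f(a) = C1*exp(sqrt(3)*exp(-a))


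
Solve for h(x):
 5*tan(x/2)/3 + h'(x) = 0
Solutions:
 h(x) = C1 + 10*log(cos(x/2))/3


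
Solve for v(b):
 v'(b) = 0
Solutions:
 v(b) = C1


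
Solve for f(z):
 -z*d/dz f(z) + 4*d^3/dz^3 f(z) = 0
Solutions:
 f(z) = C1 + Integral(C2*airyai(2^(1/3)*z/2) + C3*airybi(2^(1/3)*z/2), z)


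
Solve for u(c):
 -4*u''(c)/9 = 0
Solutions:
 u(c) = C1 + C2*c


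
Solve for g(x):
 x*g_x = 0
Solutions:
 g(x) = C1


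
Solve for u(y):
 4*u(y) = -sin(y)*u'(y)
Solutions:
 u(y) = C1*(cos(y)^2 + 2*cos(y) + 1)/(cos(y)^2 - 2*cos(y) + 1)


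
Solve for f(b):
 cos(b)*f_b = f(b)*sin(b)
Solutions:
 f(b) = C1/cos(b)


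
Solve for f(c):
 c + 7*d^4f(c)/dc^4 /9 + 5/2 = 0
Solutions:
 f(c) = C1 + C2*c + C3*c^2 + C4*c^3 - 3*c^5/280 - 15*c^4/112


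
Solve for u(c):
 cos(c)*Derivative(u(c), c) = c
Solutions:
 u(c) = C1 + Integral(c/cos(c), c)


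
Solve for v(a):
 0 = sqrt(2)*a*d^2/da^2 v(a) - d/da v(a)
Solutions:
 v(a) = C1 + C2*a^(sqrt(2)/2 + 1)


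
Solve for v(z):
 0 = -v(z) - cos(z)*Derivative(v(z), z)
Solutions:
 v(z) = C1*sqrt(sin(z) - 1)/sqrt(sin(z) + 1)


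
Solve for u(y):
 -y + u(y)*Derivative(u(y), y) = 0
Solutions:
 u(y) = -sqrt(C1 + y^2)
 u(y) = sqrt(C1 + y^2)


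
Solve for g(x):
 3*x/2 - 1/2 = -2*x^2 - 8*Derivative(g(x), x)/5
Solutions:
 g(x) = C1 - 5*x^3/12 - 15*x^2/32 + 5*x/16


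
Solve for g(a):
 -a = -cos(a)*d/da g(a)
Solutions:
 g(a) = C1 + Integral(a/cos(a), a)


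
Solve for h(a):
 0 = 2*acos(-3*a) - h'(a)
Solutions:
 h(a) = C1 + 2*a*acos(-3*a) + 2*sqrt(1 - 9*a^2)/3


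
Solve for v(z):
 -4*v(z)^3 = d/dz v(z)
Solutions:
 v(z) = -sqrt(2)*sqrt(-1/(C1 - 4*z))/2
 v(z) = sqrt(2)*sqrt(-1/(C1 - 4*z))/2


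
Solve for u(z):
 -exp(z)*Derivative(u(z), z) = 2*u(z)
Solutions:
 u(z) = C1*exp(2*exp(-z))


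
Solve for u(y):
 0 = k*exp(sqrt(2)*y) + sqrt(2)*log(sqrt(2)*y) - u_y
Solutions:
 u(y) = C1 + sqrt(2)*k*exp(sqrt(2)*y)/2 + sqrt(2)*y*log(y) + sqrt(2)*y*(-1 + log(2)/2)


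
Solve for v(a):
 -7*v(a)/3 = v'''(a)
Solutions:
 v(a) = C3*exp(-3^(2/3)*7^(1/3)*a/3) + (C1*sin(3^(1/6)*7^(1/3)*a/2) + C2*cos(3^(1/6)*7^(1/3)*a/2))*exp(3^(2/3)*7^(1/3)*a/6)


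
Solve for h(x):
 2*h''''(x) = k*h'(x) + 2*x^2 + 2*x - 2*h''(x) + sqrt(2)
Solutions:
 h(x) = C1 + C2*exp(x*(6^(1/3)*(-9*k + 2*sqrt(3)*sqrt(27*k^2/4 + 4))^(1/3)/12 - 2^(1/3)*3^(5/6)*I*(-9*k + 2*sqrt(3)*sqrt(27*k^2/4 + 4))^(1/3)/12 + 4/((-6^(1/3) + 2^(1/3)*3^(5/6)*I)*(-9*k + 2*sqrt(3)*sqrt(27*k^2/4 + 4))^(1/3)))) + C3*exp(x*(6^(1/3)*(-9*k + 2*sqrt(3)*sqrt(27*k^2/4 + 4))^(1/3)/12 + 2^(1/3)*3^(5/6)*I*(-9*k + 2*sqrt(3)*sqrt(27*k^2/4 + 4))^(1/3)/12 - 4/((6^(1/3) + 2^(1/3)*3^(5/6)*I)*(-9*k + 2*sqrt(3)*sqrt(27*k^2/4 + 4))^(1/3)))) + C4*exp(6^(1/3)*x*(-(-9*k + 2*sqrt(3)*sqrt(27*k^2/4 + 4))^(1/3) + 2*6^(1/3)/(-9*k + 2*sqrt(3)*sqrt(27*k^2/4 + 4))^(1/3))/6) - 2*x^3/(3*k) - x^2/k - sqrt(2)*x/k - 4*x^2/k^2 - 4*x/k^2 - 16*x/k^3


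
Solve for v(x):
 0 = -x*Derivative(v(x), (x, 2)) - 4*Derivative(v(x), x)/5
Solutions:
 v(x) = C1 + C2*x^(1/5)


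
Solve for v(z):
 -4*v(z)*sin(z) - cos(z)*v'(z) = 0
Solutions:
 v(z) = C1*cos(z)^4


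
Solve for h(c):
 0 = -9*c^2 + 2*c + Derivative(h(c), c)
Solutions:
 h(c) = C1 + 3*c^3 - c^2


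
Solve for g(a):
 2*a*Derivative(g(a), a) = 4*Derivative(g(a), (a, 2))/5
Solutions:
 g(a) = C1 + C2*erfi(sqrt(5)*a/2)


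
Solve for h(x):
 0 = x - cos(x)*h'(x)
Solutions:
 h(x) = C1 + Integral(x/cos(x), x)


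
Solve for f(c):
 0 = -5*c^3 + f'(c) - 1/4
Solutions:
 f(c) = C1 + 5*c^4/4 + c/4


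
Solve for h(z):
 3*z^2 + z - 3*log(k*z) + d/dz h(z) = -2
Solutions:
 h(z) = C1 - z^3 - z^2/2 + 3*z*log(k*z) - 5*z


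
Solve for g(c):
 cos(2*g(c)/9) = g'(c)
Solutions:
 -c - 9*log(sin(2*g(c)/9) - 1)/4 + 9*log(sin(2*g(c)/9) + 1)/4 = C1


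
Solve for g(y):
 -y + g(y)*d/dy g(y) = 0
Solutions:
 g(y) = -sqrt(C1 + y^2)
 g(y) = sqrt(C1 + y^2)


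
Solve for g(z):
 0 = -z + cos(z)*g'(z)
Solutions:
 g(z) = C1 + Integral(z/cos(z), z)


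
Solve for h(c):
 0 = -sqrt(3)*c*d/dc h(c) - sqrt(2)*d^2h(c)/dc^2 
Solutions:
 h(c) = C1 + C2*erf(6^(1/4)*c/2)


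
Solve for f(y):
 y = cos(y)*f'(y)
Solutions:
 f(y) = C1 + Integral(y/cos(y), y)


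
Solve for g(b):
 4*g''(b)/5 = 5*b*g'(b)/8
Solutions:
 g(b) = C1 + C2*erfi(5*b/8)


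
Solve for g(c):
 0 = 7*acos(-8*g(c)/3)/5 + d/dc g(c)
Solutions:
 Integral(1/acos(-8*_y/3), (_y, g(c))) = C1 - 7*c/5


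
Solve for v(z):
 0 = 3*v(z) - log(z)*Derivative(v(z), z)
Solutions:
 v(z) = C1*exp(3*li(z))


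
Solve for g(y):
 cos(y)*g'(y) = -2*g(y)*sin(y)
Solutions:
 g(y) = C1*cos(y)^2


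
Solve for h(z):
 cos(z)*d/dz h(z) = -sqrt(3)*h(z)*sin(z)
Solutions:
 h(z) = C1*cos(z)^(sqrt(3))


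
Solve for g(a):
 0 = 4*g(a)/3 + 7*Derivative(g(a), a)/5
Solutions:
 g(a) = C1*exp(-20*a/21)


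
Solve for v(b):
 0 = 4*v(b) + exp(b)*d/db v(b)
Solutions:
 v(b) = C1*exp(4*exp(-b))


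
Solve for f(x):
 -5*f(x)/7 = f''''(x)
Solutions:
 f(x) = (C1*sin(sqrt(2)*5^(1/4)*7^(3/4)*x/14) + C2*cos(sqrt(2)*5^(1/4)*7^(3/4)*x/14))*exp(-sqrt(2)*5^(1/4)*7^(3/4)*x/14) + (C3*sin(sqrt(2)*5^(1/4)*7^(3/4)*x/14) + C4*cos(sqrt(2)*5^(1/4)*7^(3/4)*x/14))*exp(sqrt(2)*5^(1/4)*7^(3/4)*x/14)


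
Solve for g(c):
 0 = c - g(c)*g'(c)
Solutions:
 g(c) = -sqrt(C1 + c^2)
 g(c) = sqrt(C1 + c^2)


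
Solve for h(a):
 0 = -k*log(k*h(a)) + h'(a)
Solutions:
 li(k*h(a))/k = C1 + a*k


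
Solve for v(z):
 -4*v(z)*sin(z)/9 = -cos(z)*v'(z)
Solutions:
 v(z) = C1/cos(z)^(4/9)


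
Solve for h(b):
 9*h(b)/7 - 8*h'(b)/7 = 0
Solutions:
 h(b) = C1*exp(9*b/8)


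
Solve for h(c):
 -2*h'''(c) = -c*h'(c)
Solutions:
 h(c) = C1 + Integral(C2*airyai(2^(2/3)*c/2) + C3*airybi(2^(2/3)*c/2), c)


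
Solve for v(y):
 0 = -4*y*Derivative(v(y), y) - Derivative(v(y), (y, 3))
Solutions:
 v(y) = C1 + Integral(C2*airyai(-2^(2/3)*y) + C3*airybi(-2^(2/3)*y), y)


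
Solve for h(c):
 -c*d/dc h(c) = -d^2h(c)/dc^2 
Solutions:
 h(c) = C1 + C2*erfi(sqrt(2)*c/2)


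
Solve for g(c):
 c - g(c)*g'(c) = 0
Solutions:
 g(c) = -sqrt(C1 + c^2)
 g(c) = sqrt(C1 + c^2)


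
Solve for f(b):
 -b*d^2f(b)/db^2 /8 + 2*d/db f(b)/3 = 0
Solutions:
 f(b) = C1 + C2*b^(19/3)


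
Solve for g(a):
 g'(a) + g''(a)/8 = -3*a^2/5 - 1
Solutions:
 g(a) = C1 + C2*exp(-8*a) - a^3/5 + 3*a^2/40 - 163*a/160


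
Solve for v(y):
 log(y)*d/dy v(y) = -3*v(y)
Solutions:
 v(y) = C1*exp(-3*li(y))


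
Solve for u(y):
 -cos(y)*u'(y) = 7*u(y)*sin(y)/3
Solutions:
 u(y) = C1*cos(y)^(7/3)


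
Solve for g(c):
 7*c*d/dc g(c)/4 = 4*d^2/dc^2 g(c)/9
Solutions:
 g(c) = C1 + C2*erfi(3*sqrt(14)*c/8)


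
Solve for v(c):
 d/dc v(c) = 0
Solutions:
 v(c) = C1


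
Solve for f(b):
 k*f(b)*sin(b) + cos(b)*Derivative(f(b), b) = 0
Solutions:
 f(b) = C1*exp(k*log(cos(b)))


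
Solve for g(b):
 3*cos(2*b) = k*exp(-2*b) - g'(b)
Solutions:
 g(b) = C1 - k*exp(-2*b)/2 - 3*sin(2*b)/2


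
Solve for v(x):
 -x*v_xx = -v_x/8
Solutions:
 v(x) = C1 + C2*x^(9/8)


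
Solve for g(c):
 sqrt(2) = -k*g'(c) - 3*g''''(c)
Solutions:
 g(c) = C1 + C2*exp(3^(2/3)*c*(-k)^(1/3)/3) + C3*exp(c*(-k)^(1/3)*(-3^(2/3) + 3*3^(1/6)*I)/6) + C4*exp(-c*(-k)^(1/3)*(3^(2/3) + 3*3^(1/6)*I)/6) - sqrt(2)*c/k


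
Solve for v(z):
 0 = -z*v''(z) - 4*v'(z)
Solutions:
 v(z) = C1 + C2/z^3


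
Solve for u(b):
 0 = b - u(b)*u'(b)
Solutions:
 u(b) = -sqrt(C1 + b^2)
 u(b) = sqrt(C1 + b^2)


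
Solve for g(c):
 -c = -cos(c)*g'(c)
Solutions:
 g(c) = C1 + Integral(c/cos(c), c)


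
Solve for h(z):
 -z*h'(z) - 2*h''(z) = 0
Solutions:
 h(z) = C1 + C2*erf(z/2)


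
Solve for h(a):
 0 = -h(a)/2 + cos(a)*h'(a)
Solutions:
 h(a) = C1*(sin(a) + 1)^(1/4)/(sin(a) - 1)^(1/4)


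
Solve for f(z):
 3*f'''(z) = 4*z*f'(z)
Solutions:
 f(z) = C1 + Integral(C2*airyai(6^(2/3)*z/3) + C3*airybi(6^(2/3)*z/3), z)


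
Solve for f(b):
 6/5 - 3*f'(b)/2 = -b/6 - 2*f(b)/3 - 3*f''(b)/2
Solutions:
 f(b) = -b/4 + (C1*sin(sqrt(7)*b/6) + C2*cos(sqrt(7)*b/6))*exp(b/2) - 189/80


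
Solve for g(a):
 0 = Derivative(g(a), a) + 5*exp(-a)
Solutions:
 g(a) = C1 + 5*exp(-a)


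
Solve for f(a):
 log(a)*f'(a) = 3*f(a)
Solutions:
 f(a) = C1*exp(3*li(a))


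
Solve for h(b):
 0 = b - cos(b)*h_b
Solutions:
 h(b) = C1 + Integral(b/cos(b), b)


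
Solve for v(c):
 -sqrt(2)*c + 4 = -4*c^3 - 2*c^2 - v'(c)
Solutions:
 v(c) = C1 - c^4 - 2*c^3/3 + sqrt(2)*c^2/2 - 4*c


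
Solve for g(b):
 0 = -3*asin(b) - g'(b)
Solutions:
 g(b) = C1 - 3*b*asin(b) - 3*sqrt(1 - b^2)


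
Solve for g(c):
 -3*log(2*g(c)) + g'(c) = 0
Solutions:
 -Integral(1/(log(_y) + log(2)), (_y, g(c)))/3 = C1 - c


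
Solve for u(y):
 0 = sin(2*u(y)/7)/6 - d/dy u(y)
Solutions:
 -y/6 + 7*log(cos(2*u(y)/7) - 1)/4 - 7*log(cos(2*u(y)/7) + 1)/4 = C1


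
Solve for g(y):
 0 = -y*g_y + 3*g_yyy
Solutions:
 g(y) = C1 + Integral(C2*airyai(3^(2/3)*y/3) + C3*airybi(3^(2/3)*y/3), y)


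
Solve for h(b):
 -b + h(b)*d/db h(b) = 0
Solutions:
 h(b) = -sqrt(C1 + b^2)
 h(b) = sqrt(C1 + b^2)


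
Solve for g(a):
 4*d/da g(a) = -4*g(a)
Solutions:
 g(a) = C1*exp(-a)


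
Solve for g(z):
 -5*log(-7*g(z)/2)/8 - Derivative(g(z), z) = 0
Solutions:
 8*Integral(1/(log(-_y) - log(2) + log(7)), (_y, g(z)))/5 = C1 - z


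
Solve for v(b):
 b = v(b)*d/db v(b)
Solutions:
 v(b) = -sqrt(C1 + b^2)
 v(b) = sqrt(C1 + b^2)


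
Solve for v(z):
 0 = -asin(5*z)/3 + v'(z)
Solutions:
 v(z) = C1 + z*asin(5*z)/3 + sqrt(1 - 25*z^2)/15


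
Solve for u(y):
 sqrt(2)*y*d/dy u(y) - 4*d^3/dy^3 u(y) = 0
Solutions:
 u(y) = C1 + Integral(C2*airyai(sqrt(2)*y/2) + C3*airybi(sqrt(2)*y/2), y)


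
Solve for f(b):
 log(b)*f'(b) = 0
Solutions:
 f(b) = C1


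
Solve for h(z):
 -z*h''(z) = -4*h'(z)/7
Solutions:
 h(z) = C1 + C2*z^(11/7)


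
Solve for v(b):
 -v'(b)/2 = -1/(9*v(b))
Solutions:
 v(b) = -sqrt(C1 + 4*b)/3
 v(b) = sqrt(C1 + 4*b)/3


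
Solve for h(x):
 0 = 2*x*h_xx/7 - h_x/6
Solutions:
 h(x) = C1 + C2*x^(19/12)


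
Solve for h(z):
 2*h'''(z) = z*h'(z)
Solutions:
 h(z) = C1 + Integral(C2*airyai(2^(2/3)*z/2) + C3*airybi(2^(2/3)*z/2), z)


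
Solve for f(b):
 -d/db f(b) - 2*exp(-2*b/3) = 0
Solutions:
 f(b) = C1 + 3*exp(-2*b/3)


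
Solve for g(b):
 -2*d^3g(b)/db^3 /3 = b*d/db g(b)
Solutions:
 g(b) = C1 + Integral(C2*airyai(-2^(2/3)*3^(1/3)*b/2) + C3*airybi(-2^(2/3)*3^(1/3)*b/2), b)


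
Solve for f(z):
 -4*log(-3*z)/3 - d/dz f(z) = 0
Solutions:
 f(z) = C1 - 4*z*log(-z)/3 + 4*z*(1 - log(3))/3


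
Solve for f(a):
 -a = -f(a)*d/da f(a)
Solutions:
 f(a) = -sqrt(C1 + a^2)
 f(a) = sqrt(C1 + a^2)


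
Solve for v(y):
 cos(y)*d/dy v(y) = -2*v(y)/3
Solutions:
 v(y) = C1*(sin(y) - 1)^(1/3)/(sin(y) + 1)^(1/3)


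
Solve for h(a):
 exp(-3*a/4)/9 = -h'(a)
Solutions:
 h(a) = C1 + 4*exp(-3*a/4)/27


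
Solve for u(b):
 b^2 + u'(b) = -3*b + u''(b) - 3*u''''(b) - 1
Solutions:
 u(b) = C1 + C2*exp(2^(1/3)*b*(2/(sqrt(77) + 9)^(1/3) + 2^(1/3)*(sqrt(77) + 9)^(1/3))/12)*sin(2^(1/3)*sqrt(3)*b*(-2^(1/3)*(sqrt(77) + 9)^(1/3) + 2/(sqrt(77) + 9)^(1/3))/12) + C3*exp(2^(1/3)*b*(2/(sqrt(77) + 9)^(1/3) + 2^(1/3)*(sqrt(77) + 9)^(1/3))/12)*cos(2^(1/3)*sqrt(3)*b*(-2^(1/3)*(sqrt(77) + 9)^(1/3) + 2/(sqrt(77) + 9)^(1/3))/12) + C4*exp(-2^(1/3)*b*(2/(sqrt(77) + 9)^(1/3) + 2^(1/3)*(sqrt(77) + 9)^(1/3))/6) - b^3/3 - 5*b^2/2 - 6*b


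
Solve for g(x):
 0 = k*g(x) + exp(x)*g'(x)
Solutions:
 g(x) = C1*exp(k*exp(-x))


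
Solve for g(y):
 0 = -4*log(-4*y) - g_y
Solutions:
 g(y) = C1 - 4*y*log(-y) + 4*y*(1 - 2*log(2))


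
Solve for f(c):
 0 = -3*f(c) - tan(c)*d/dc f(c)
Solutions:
 f(c) = C1/sin(c)^3


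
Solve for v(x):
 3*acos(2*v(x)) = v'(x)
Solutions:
 Integral(1/acos(2*_y), (_y, v(x))) = C1 + 3*x


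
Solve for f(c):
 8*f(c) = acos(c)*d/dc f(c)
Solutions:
 f(c) = C1*exp(8*Integral(1/acos(c), c))


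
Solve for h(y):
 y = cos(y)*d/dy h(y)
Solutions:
 h(y) = C1 + Integral(y/cos(y), y)


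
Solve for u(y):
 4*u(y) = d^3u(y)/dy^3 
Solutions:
 u(y) = C3*exp(2^(2/3)*y) + (C1*sin(2^(2/3)*sqrt(3)*y/2) + C2*cos(2^(2/3)*sqrt(3)*y/2))*exp(-2^(2/3)*y/2)


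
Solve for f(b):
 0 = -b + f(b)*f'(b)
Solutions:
 f(b) = -sqrt(C1 + b^2)
 f(b) = sqrt(C1 + b^2)


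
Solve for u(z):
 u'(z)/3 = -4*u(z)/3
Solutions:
 u(z) = C1*exp(-4*z)


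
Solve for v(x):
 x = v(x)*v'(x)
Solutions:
 v(x) = -sqrt(C1 + x^2)
 v(x) = sqrt(C1 + x^2)


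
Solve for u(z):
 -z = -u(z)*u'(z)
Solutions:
 u(z) = -sqrt(C1 + z^2)
 u(z) = sqrt(C1 + z^2)


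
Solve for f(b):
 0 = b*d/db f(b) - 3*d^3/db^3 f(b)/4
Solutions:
 f(b) = C1 + Integral(C2*airyai(6^(2/3)*b/3) + C3*airybi(6^(2/3)*b/3), b)


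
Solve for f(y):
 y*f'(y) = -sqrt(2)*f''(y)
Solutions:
 f(y) = C1 + C2*erf(2^(1/4)*y/2)


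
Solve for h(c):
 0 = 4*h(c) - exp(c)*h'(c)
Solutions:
 h(c) = C1*exp(-4*exp(-c))


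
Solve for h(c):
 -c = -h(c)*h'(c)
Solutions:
 h(c) = -sqrt(C1 + c^2)
 h(c) = sqrt(C1 + c^2)


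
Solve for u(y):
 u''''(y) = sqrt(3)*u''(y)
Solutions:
 u(y) = C1 + C2*y + C3*exp(-3^(1/4)*y) + C4*exp(3^(1/4)*y)


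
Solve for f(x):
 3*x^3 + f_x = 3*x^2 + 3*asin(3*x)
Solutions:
 f(x) = C1 - 3*x^4/4 + x^3 + 3*x*asin(3*x) + sqrt(1 - 9*x^2)


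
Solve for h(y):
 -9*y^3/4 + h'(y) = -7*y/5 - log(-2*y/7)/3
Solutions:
 h(y) = C1 + 9*y^4/16 - 7*y^2/10 - y*log(-y)/3 + y*(-log(2) + 1 + log(7))/3


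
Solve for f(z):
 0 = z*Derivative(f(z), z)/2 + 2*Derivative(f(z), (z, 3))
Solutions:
 f(z) = C1 + Integral(C2*airyai(-2^(1/3)*z/2) + C3*airybi(-2^(1/3)*z/2), z)


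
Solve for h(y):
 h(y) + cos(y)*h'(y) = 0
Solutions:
 h(y) = C1*sqrt(sin(y) - 1)/sqrt(sin(y) + 1)


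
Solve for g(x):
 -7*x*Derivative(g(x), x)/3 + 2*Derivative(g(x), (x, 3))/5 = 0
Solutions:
 g(x) = C1 + Integral(C2*airyai(35^(1/3)*6^(2/3)*x/6) + C3*airybi(35^(1/3)*6^(2/3)*x/6), x)


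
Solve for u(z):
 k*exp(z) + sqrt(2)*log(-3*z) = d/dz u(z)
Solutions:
 u(z) = C1 + k*exp(z) + sqrt(2)*z*log(-z) + sqrt(2)*z*(-1 + log(3))


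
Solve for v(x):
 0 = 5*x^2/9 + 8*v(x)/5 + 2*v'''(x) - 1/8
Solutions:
 v(x) = C3*exp(-10^(2/3)*x/5) - 25*x^2/72 + (C1*sin(10^(2/3)*sqrt(3)*x/10) + C2*cos(10^(2/3)*sqrt(3)*x/10))*exp(10^(2/3)*x/10) + 5/64


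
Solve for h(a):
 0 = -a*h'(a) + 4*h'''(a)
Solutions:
 h(a) = C1 + Integral(C2*airyai(2^(1/3)*a/2) + C3*airybi(2^(1/3)*a/2), a)


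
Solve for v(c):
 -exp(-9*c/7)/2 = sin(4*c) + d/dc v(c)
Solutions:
 v(c) = C1 + cos(4*c)/4 + 7*exp(-9*c/7)/18


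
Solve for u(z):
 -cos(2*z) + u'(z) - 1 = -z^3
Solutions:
 u(z) = C1 - z^4/4 + z + sin(2*z)/2


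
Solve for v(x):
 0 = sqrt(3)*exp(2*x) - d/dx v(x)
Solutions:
 v(x) = C1 + sqrt(3)*exp(2*x)/2


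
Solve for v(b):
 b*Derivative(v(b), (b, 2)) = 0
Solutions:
 v(b) = C1 + C2*b


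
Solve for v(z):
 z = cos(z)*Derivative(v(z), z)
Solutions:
 v(z) = C1 + Integral(z/cos(z), z)


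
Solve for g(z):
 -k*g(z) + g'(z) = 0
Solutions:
 g(z) = C1*exp(k*z)


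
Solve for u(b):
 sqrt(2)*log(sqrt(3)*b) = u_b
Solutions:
 u(b) = C1 + sqrt(2)*b*log(b) - sqrt(2)*b + sqrt(2)*b*log(3)/2


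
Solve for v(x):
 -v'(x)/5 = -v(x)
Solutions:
 v(x) = C1*exp(5*x)


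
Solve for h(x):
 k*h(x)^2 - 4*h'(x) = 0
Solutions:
 h(x) = -4/(C1 + k*x)


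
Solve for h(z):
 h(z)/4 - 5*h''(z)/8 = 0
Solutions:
 h(z) = C1*exp(-sqrt(10)*z/5) + C2*exp(sqrt(10)*z/5)


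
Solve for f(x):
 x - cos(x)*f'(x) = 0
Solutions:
 f(x) = C1 + Integral(x/cos(x), x)


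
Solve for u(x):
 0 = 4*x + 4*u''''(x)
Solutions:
 u(x) = C1 + C2*x + C3*x^2 + C4*x^3 - x^5/120


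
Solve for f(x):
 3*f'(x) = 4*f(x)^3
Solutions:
 f(x) = -sqrt(6)*sqrt(-1/(C1 + 4*x))/2
 f(x) = sqrt(6)*sqrt(-1/(C1 + 4*x))/2


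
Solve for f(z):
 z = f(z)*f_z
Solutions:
 f(z) = -sqrt(C1 + z^2)
 f(z) = sqrt(C1 + z^2)


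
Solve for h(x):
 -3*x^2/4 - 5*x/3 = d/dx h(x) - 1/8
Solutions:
 h(x) = C1 - x^3/4 - 5*x^2/6 + x/8


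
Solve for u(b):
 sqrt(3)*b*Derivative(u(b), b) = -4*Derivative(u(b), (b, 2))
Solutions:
 u(b) = C1 + C2*erf(sqrt(2)*3^(1/4)*b/4)


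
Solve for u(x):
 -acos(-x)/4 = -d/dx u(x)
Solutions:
 u(x) = C1 + x*acos(-x)/4 + sqrt(1 - x^2)/4


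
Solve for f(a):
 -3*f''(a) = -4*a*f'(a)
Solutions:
 f(a) = C1 + C2*erfi(sqrt(6)*a/3)


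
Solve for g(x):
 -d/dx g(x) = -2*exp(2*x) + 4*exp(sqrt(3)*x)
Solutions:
 g(x) = C1 + exp(2*x) - 4*sqrt(3)*exp(sqrt(3)*x)/3


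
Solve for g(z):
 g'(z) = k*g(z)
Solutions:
 g(z) = C1*exp(k*z)


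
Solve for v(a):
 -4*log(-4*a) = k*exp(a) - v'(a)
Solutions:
 v(a) = C1 + 4*a*log(-a) + 4*a*(-1 + 2*log(2)) + k*exp(a)


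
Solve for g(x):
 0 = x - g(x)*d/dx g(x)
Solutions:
 g(x) = -sqrt(C1 + x^2)
 g(x) = sqrt(C1 + x^2)


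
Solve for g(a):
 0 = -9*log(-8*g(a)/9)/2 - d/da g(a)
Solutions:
 2*Integral(1/(log(-_y) - 2*log(3) + 3*log(2)), (_y, g(a)))/9 = C1 - a


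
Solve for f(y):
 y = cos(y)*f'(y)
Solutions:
 f(y) = C1 + Integral(y/cos(y), y)


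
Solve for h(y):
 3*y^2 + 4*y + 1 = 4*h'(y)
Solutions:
 h(y) = C1 + y^3/4 + y^2/2 + y/4


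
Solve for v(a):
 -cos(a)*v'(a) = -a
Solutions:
 v(a) = C1 + Integral(a/cos(a), a)


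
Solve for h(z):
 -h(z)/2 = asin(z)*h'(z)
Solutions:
 h(z) = C1*exp(-Integral(1/asin(z), z)/2)


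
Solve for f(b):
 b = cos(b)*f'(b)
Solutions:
 f(b) = C1 + Integral(b/cos(b), b)


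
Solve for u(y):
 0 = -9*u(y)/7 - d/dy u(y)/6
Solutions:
 u(y) = C1*exp(-54*y/7)


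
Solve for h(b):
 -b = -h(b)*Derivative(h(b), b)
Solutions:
 h(b) = -sqrt(C1 + b^2)
 h(b) = sqrt(C1 + b^2)


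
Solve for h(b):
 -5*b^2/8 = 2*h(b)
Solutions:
 h(b) = -5*b^2/16


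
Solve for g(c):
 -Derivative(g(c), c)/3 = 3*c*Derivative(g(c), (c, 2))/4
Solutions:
 g(c) = C1 + C2*c^(5/9)


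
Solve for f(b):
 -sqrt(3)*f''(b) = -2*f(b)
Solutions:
 f(b) = C1*exp(-sqrt(2)*3^(3/4)*b/3) + C2*exp(sqrt(2)*3^(3/4)*b/3)


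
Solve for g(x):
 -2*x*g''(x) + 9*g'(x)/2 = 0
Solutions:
 g(x) = C1 + C2*x^(13/4)


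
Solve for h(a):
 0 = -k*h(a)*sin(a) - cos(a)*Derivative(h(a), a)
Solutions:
 h(a) = C1*exp(k*log(cos(a)))


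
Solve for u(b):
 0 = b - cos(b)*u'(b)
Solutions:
 u(b) = C1 + Integral(b/cos(b), b)


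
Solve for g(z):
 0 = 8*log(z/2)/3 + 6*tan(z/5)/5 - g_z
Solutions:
 g(z) = C1 + 8*z*log(z)/3 - 8*z/3 - 8*z*log(2)/3 - 6*log(cos(z/5))


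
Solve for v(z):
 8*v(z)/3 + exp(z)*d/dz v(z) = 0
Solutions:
 v(z) = C1*exp(8*exp(-z)/3)


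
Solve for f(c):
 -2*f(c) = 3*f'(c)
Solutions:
 f(c) = C1*exp(-2*c/3)


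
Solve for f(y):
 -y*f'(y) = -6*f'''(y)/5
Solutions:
 f(y) = C1 + Integral(C2*airyai(5^(1/3)*6^(2/3)*y/6) + C3*airybi(5^(1/3)*6^(2/3)*y/6), y)


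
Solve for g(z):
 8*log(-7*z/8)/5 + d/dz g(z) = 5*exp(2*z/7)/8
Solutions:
 g(z) = C1 - 8*z*log(-z)/5 + 8*z*(-log(7) + 1 + 3*log(2))/5 + 35*exp(2*z/7)/16


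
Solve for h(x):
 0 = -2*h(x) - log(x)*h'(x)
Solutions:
 h(x) = C1*exp(-2*li(x))


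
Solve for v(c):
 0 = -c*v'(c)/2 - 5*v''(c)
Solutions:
 v(c) = C1 + C2*erf(sqrt(5)*c/10)


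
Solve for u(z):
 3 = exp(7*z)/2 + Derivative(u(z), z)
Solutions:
 u(z) = C1 + 3*z - exp(7*z)/14


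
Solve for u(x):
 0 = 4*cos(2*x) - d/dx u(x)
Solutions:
 u(x) = C1 + 2*sin(2*x)


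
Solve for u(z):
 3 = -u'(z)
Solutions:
 u(z) = C1 - 3*z


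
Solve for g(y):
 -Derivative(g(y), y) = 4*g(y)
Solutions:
 g(y) = C1*exp(-4*y)


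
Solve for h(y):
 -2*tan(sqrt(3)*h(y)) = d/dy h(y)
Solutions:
 h(y) = sqrt(3)*(pi - asin(C1*exp(-2*sqrt(3)*y)))/3
 h(y) = sqrt(3)*asin(C1*exp(-2*sqrt(3)*y))/3


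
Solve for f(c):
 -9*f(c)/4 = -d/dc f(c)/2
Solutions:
 f(c) = C1*exp(9*c/2)


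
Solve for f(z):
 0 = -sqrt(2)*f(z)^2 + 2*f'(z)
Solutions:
 f(z) = -2/(C1 + sqrt(2)*z)


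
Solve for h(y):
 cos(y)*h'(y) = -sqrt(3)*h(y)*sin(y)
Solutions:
 h(y) = C1*cos(y)^(sqrt(3))


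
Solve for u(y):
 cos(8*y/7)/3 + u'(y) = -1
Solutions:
 u(y) = C1 - y - 7*sin(8*y/7)/24


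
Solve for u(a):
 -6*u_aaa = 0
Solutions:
 u(a) = C1 + C2*a + C3*a^2


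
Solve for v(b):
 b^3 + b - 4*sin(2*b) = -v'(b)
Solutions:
 v(b) = C1 - b^4/4 - b^2/2 - 2*cos(2*b)


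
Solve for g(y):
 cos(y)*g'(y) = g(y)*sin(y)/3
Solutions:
 g(y) = C1/cos(y)^(1/3)


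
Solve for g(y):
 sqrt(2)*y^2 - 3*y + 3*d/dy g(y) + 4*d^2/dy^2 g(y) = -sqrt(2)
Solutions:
 g(y) = C1 + C2*exp(-3*y/4) - sqrt(2)*y^3/9 + y^2/2 + 4*sqrt(2)*y^2/9 - 41*sqrt(2)*y/27 - 4*y/3


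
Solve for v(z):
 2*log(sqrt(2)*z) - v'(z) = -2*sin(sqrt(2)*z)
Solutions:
 v(z) = C1 + 2*z*log(z) - 2*z + z*log(2) - sqrt(2)*cos(sqrt(2)*z)


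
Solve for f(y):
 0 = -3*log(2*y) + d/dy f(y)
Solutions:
 f(y) = C1 + 3*y*log(y) - 3*y + y*log(8)


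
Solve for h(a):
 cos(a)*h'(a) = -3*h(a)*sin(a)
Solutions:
 h(a) = C1*cos(a)^3


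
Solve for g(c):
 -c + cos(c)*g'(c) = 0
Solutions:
 g(c) = C1 + Integral(c/cos(c), c)


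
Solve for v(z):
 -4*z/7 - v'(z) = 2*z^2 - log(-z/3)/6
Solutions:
 v(z) = C1 - 2*z^3/3 - 2*z^2/7 + z*log(-z)/6 + z*(-log(3) - 1)/6


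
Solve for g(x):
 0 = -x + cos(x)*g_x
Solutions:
 g(x) = C1 + Integral(x/cos(x), x)


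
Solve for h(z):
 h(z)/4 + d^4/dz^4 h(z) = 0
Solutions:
 h(z) = (C1*sin(z/2) + C2*cos(z/2))*exp(-z/2) + (C3*sin(z/2) + C4*cos(z/2))*exp(z/2)


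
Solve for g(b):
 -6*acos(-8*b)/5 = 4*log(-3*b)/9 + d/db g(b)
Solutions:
 g(b) = C1 - 4*b*log(-b)/9 - 6*b*acos(-8*b)/5 - 4*b*log(3)/9 + 4*b/9 - 3*sqrt(1 - 64*b^2)/20


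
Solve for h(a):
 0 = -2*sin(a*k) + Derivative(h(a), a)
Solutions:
 h(a) = C1 - 2*cos(a*k)/k


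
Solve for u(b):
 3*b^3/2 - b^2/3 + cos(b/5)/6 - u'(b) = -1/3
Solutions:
 u(b) = C1 + 3*b^4/8 - b^3/9 + b/3 + 5*sin(b/5)/6


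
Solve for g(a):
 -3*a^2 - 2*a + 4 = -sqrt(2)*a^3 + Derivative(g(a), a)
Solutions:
 g(a) = C1 + sqrt(2)*a^4/4 - a^3 - a^2 + 4*a


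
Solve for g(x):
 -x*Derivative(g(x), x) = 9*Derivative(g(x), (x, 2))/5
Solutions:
 g(x) = C1 + C2*erf(sqrt(10)*x/6)


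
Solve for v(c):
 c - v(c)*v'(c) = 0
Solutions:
 v(c) = -sqrt(C1 + c^2)
 v(c) = sqrt(C1 + c^2)


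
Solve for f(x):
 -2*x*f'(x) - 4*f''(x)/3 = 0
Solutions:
 f(x) = C1 + C2*erf(sqrt(3)*x/2)


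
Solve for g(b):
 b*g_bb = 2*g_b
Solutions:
 g(b) = C1 + C2*b^3


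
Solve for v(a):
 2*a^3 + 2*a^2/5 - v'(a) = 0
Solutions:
 v(a) = C1 + a^4/2 + 2*a^3/15


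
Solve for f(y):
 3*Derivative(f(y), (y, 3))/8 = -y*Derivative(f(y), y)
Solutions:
 f(y) = C1 + Integral(C2*airyai(-2*3^(2/3)*y/3) + C3*airybi(-2*3^(2/3)*y/3), y)


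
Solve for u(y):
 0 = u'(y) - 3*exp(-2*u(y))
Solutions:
 u(y) = log(-sqrt(C1 + 6*y))
 u(y) = log(C1 + 6*y)/2


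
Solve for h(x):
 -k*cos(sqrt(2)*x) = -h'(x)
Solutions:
 h(x) = C1 + sqrt(2)*k*sin(sqrt(2)*x)/2


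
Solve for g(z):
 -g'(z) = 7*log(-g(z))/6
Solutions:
 -li(-g(z)) = C1 - 7*z/6


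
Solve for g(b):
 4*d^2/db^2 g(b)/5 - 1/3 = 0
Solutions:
 g(b) = C1 + C2*b + 5*b^2/24


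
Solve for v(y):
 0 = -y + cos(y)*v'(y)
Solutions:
 v(y) = C1 + Integral(y/cos(y), y)


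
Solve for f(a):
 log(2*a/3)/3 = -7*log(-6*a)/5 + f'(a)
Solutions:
 f(a) = C1 + 26*a*log(a)/15 + a*(-26/15 + log(6144)/15 + log(6) + 7*I*pi/5)


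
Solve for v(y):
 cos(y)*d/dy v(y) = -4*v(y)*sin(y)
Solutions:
 v(y) = C1*cos(y)^4


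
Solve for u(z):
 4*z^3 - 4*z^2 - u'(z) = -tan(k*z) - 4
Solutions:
 u(z) = C1 + z^4 - 4*z^3/3 + 4*z + Piecewise((-log(cos(k*z))/k, Ne(k, 0)), (0, True))


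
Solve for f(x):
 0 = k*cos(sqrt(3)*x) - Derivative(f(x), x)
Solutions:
 f(x) = C1 + sqrt(3)*k*sin(sqrt(3)*x)/3


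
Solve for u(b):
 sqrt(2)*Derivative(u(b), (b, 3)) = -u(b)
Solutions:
 u(b) = C3*exp(-2^(5/6)*b/2) + (C1*sin(2^(5/6)*sqrt(3)*b/4) + C2*cos(2^(5/6)*sqrt(3)*b/4))*exp(2^(5/6)*b/4)


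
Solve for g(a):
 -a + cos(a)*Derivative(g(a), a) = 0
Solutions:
 g(a) = C1 + Integral(a/cos(a), a)


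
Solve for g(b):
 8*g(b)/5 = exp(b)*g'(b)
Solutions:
 g(b) = C1*exp(-8*exp(-b)/5)


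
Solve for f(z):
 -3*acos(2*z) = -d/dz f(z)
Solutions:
 f(z) = C1 + 3*z*acos(2*z) - 3*sqrt(1 - 4*z^2)/2


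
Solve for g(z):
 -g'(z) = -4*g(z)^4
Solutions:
 g(z) = (-1/(C1 + 12*z))^(1/3)
 g(z) = (-1/(C1 + 4*z))^(1/3)*(-3^(2/3) - 3*3^(1/6)*I)/6
 g(z) = (-1/(C1 + 4*z))^(1/3)*(-3^(2/3) + 3*3^(1/6)*I)/6


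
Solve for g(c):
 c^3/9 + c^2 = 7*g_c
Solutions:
 g(c) = C1 + c^4/252 + c^3/21


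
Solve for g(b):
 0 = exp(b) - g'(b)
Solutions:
 g(b) = C1 + exp(b)


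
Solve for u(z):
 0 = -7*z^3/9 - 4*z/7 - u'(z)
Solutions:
 u(z) = C1 - 7*z^4/36 - 2*z^2/7


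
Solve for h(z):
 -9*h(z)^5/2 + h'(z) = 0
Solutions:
 h(z) = -(-1/(C1 + 18*z))^(1/4)
 h(z) = (-1/(C1 + 18*z))^(1/4)
 h(z) = -I*(-1/(C1 + 18*z))^(1/4)
 h(z) = I*(-1/(C1 + 18*z))^(1/4)


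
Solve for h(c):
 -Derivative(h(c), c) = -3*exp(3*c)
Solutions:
 h(c) = C1 + exp(3*c)


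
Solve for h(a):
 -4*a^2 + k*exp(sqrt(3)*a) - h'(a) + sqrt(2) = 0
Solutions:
 h(a) = C1 - 4*a^3/3 + sqrt(2)*a + sqrt(3)*k*exp(sqrt(3)*a)/3


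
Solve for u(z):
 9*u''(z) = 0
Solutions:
 u(z) = C1 + C2*z


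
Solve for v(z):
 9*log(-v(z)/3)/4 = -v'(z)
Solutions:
 4*Integral(1/(log(-_y) - log(3)), (_y, v(z)))/9 = C1 - z


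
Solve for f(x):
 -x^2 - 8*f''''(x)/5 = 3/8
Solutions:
 f(x) = C1 + C2*x + C3*x^2 + C4*x^3 - x^6/576 - 5*x^4/512


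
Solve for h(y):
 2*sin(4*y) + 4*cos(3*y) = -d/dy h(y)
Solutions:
 h(y) = C1 - 4*sin(3*y)/3 + cos(4*y)/2


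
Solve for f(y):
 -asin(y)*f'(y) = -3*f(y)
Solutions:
 f(y) = C1*exp(3*Integral(1/asin(y), y))


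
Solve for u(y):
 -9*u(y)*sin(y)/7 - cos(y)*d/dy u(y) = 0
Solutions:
 u(y) = C1*cos(y)^(9/7)


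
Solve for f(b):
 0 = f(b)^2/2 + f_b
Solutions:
 f(b) = 2/(C1 + b)


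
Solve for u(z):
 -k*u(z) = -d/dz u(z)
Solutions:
 u(z) = C1*exp(k*z)


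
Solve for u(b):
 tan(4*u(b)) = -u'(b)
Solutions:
 u(b) = -asin(C1*exp(-4*b))/4 + pi/4
 u(b) = asin(C1*exp(-4*b))/4


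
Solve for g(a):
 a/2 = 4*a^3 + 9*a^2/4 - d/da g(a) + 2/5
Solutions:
 g(a) = C1 + a^4 + 3*a^3/4 - a^2/4 + 2*a/5


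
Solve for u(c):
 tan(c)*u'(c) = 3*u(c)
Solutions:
 u(c) = C1*sin(c)^3


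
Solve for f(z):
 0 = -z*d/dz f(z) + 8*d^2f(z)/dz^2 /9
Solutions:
 f(z) = C1 + C2*erfi(3*z/4)


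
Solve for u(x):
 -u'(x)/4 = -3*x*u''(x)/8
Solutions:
 u(x) = C1 + C2*x^(5/3)


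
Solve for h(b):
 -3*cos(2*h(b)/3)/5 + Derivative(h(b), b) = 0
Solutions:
 -3*b/5 - 3*log(sin(2*h(b)/3) - 1)/4 + 3*log(sin(2*h(b)/3) + 1)/4 = C1


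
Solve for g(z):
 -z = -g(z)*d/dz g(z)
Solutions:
 g(z) = -sqrt(C1 + z^2)
 g(z) = sqrt(C1 + z^2)


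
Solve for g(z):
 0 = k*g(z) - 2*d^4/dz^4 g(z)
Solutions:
 g(z) = C1*exp(-2^(3/4)*k^(1/4)*z/2) + C2*exp(2^(3/4)*k^(1/4)*z/2) + C3*exp(-2^(3/4)*I*k^(1/4)*z/2) + C4*exp(2^(3/4)*I*k^(1/4)*z/2)


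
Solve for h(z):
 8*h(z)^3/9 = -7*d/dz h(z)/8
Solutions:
 h(z) = -3*sqrt(14)*sqrt(-1/(C1 - 64*z))/2
 h(z) = 3*sqrt(14)*sqrt(-1/(C1 - 64*z))/2


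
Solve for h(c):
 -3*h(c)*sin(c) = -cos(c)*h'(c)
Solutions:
 h(c) = C1/cos(c)^3


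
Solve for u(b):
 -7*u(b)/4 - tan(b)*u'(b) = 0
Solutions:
 u(b) = C1/sin(b)^(7/4)


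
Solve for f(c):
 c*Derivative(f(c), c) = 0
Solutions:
 f(c) = C1


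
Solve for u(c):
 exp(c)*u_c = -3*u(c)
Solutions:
 u(c) = C1*exp(3*exp(-c))


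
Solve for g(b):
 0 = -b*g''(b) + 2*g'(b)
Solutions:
 g(b) = C1 + C2*b^3


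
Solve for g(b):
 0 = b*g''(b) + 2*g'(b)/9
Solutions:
 g(b) = C1 + C2*b^(7/9)


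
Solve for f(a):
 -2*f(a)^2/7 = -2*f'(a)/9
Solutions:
 f(a) = -7/(C1 + 9*a)


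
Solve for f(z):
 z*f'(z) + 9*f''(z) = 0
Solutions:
 f(z) = C1 + C2*erf(sqrt(2)*z/6)


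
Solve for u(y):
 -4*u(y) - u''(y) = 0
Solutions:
 u(y) = C1*sin(2*y) + C2*cos(2*y)


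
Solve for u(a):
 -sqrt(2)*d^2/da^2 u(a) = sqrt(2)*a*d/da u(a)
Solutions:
 u(a) = C1 + C2*erf(sqrt(2)*a/2)


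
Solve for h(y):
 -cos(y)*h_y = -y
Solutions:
 h(y) = C1 + Integral(y/cos(y), y)


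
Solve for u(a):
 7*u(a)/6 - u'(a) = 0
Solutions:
 u(a) = C1*exp(7*a/6)


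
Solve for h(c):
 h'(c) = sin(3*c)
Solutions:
 h(c) = C1 - cos(3*c)/3


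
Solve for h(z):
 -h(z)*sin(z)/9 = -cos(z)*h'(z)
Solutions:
 h(z) = C1/cos(z)^(1/9)


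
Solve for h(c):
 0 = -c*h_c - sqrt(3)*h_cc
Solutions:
 h(c) = C1 + C2*erf(sqrt(2)*3^(3/4)*c/6)


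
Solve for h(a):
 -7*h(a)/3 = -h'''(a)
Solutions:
 h(a) = C3*exp(3^(2/3)*7^(1/3)*a/3) + (C1*sin(3^(1/6)*7^(1/3)*a/2) + C2*cos(3^(1/6)*7^(1/3)*a/2))*exp(-3^(2/3)*7^(1/3)*a/6)


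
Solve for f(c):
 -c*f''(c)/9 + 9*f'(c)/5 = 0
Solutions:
 f(c) = C1 + C2*c^(86/5)


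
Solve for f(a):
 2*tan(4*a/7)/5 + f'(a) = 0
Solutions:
 f(a) = C1 + 7*log(cos(4*a/7))/10


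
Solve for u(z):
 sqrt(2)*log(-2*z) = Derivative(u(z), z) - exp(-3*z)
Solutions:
 u(z) = C1 + sqrt(2)*z*log(-z) + sqrt(2)*z*(-1 + log(2)) - exp(-3*z)/3


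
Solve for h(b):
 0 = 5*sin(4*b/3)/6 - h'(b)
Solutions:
 h(b) = C1 - 5*cos(4*b/3)/8


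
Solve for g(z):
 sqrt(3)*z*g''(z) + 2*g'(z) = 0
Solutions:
 g(z) = C1 + C2*z^(1 - 2*sqrt(3)/3)


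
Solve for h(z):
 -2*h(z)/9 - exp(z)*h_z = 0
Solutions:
 h(z) = C1*exp(2*exp(-z)/9)


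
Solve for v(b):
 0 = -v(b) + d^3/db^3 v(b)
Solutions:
 v(b) = C3*exp(b) + (C1*sin(sqrt(3)*b/2) + C2*cos(sqrt(3)*b/2))*exp(-b/2)


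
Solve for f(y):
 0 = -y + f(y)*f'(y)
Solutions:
 f(y) = -sqrt(C1 + y^2)
 f(y) = sqrt(C1 + y^2)


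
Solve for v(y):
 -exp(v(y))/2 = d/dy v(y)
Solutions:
 v(y) = log(1/(C1 + y)) + log(2)


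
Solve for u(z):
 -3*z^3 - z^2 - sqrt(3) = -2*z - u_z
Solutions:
 u(z) = C1 + 3*z^4/4 + z^3/3 - z^2 + sqrt(3)*z


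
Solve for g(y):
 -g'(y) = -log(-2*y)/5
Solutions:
 g(y) = C1 + y*log(-y)/5 + y*(-1 + log(2))/5


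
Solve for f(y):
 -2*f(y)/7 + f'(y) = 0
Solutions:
 f(y) = C1*exp(2*y/7)


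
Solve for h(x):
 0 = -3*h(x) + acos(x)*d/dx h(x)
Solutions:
 h(x) = C1*exp(3*Integral(1/acos(x), x))


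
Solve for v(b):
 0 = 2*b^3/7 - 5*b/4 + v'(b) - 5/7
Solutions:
 v(b) = C1 - b^4/14 + 5*b^2/8 + 5*b/7


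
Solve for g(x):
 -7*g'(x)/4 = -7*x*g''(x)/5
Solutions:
 g(x) = C1 + C2*x^(9/4)


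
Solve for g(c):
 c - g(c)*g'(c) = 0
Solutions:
 g(c) = -sqrt(C1 + c^2)
 g(c) = sqrt(C1 + c^2)


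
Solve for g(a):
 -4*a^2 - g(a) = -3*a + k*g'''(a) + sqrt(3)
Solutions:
 g(a) = C1*exp(a*(-1/k)^(1/3)) + C2*exp(a*(-1/k)^(1/3)*(-1 + sqrt(3)*I)/2) + C3*exp(-a*(-1/k)^(1/3)*(1 + sqrt(3)*I)/2) - 4*a^2 + 3*a - sqrt(3)


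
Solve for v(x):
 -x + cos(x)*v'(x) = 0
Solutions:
 v(x) = C1 + Integral(x/cos(x), x)


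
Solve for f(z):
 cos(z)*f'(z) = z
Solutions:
 f(z) = C1 + Integral(z/cos(z), z)


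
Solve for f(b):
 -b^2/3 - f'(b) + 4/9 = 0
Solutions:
 f(b) = C1 - b^3/9 + 4*b/9


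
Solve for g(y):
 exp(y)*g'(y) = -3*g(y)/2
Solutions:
 g(y) = C1*exp(3*exp(-y)/2)


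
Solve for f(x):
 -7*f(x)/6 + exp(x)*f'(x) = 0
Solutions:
 f(x) = C1*exp(-7*exp(-x)/6)


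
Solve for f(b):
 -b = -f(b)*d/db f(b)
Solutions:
 f(b) = -sqrt(C1 + b^2)
 f(b) = sqrt(C1 + b^2)


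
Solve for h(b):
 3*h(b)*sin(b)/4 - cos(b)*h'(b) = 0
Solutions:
 h(b) = C1/cos(b)^(3/4)


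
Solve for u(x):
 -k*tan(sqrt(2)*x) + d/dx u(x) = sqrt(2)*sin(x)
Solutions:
 u(x) = C1 - sqrt(2)*k*log(cos(sqrt(2)*x))/2 - sqrt(2)*cos(x)


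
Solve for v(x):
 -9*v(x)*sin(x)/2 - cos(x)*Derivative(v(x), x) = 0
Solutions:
 v(x) = C1*cos(x)^(9/2)


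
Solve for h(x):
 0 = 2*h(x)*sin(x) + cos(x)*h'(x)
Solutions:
 h(x) = C1*cos(x)^2


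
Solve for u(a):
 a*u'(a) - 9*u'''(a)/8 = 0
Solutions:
 u(a) = C1 + Integral(C2*airyai(2*3^(1/3)*a/3) + C3*airybi(2*3^(1/3)*a/3), a)
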